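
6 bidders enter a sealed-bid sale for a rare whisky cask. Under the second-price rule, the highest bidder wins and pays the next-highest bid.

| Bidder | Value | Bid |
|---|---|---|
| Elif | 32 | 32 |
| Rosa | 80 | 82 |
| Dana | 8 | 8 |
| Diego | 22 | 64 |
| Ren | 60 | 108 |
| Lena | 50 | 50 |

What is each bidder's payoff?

Bids in descending order: Ren 108; Rosa 82; Diego 64; Lena 50; Elif 32; Dana 8.
Ren has the top bid and wins; the price is the second-highest bid, 82.
Ren's payoff = 60 − 82 = -22. All other bidders lose, so their payoff is 0.

Elif 0, Rosa 0, Dana 0, Diego 0, Ren -22, Lena 0.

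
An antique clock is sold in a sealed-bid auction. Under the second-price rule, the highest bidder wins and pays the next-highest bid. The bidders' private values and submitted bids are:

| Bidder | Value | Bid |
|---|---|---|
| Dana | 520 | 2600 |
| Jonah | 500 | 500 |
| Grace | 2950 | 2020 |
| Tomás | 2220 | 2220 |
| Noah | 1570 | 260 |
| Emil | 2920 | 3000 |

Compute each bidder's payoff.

Payoffs: Dana 0, Jonah 0, Grace 0, Tomás 0, Noah 0, Emil 320.

Sorted high to low: Emil 3000, then Dana 2600, then Tomás 2220, then Grace 2020, then Jonah 500, then Noah 260.
Emil has the top bid and wins; the price is the second-highest bid, 2600.
Emil's payoff = 2920 − 2600 = 320. All other bidders lose, so their payoff is 0.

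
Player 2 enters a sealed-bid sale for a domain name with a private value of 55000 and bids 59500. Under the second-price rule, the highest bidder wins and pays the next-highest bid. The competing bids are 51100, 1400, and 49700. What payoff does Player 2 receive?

Highest competing bid: 51100.
Player 2's bid 59500 is the highest overall, so Player 2 wins and pays the second-highest bid, 51100.
Payoff = value − price = 55000 − 51100 = 3900.

3900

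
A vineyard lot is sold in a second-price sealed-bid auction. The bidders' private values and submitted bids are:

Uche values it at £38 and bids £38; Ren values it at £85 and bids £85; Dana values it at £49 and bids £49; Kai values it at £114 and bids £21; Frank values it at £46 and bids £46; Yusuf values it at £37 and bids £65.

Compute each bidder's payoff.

Uche £0, Ren £20, Dana £0, Kai £0, Frank £0, Yusuf £0.

Ranking the bids: Ren £85, then Yusuf £65, then Dana £49, then Frank £46, then Uche £38, then Kai £21.
Ren has the top bid and wins; the price is the second-highest bid, £65.
Ren's payoff = £85 − £65 = £20. All other bidders lose, so their payoff is 0.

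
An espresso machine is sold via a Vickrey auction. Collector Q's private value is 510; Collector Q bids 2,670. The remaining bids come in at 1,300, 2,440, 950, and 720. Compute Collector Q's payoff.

Collector Q's payoff: -1,930.

Highest competing bid: 2,440.
Collector Q's bid 2,670 is the highest overall, so Collector Q wins and pays the second-highest bid, 2,440.
Payoff = value − price = 510 − 2,440 = -1,930.
Overbidding won the item at a price above value — truthful bidding would have avoided this loss.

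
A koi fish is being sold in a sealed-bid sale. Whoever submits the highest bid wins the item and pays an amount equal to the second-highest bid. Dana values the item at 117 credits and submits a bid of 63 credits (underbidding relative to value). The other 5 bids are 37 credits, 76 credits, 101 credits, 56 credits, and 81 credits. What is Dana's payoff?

Highest competing bid: 101 credits.
Dana's bid 63 credits is not the highest, so Dana loses, pays nothing, and earns zero payoff.

Payoff = 0 credits.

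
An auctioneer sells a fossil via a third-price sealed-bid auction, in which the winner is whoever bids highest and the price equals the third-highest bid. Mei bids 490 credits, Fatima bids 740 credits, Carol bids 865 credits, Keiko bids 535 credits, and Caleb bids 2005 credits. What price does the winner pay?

Bids in descending order: Caleb 2005 credits; Carol 865 credits; Fatima 740 credits; Keiko 535 credits; Mei 490 credits.
Caleb is the highest bidder, so Caleb wins.
Under the third-price rule, the price is the third-highest bid: 740 credits.

Price paid: 740 credits.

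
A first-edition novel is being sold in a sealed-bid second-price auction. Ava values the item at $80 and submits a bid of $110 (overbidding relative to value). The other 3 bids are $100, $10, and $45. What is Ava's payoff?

Payoff = -$20.

Highest competing bid: $100.
Ava's bid $110 is the highest overall, so Ava wins and pays the second-highest bid, $100.
Payoff = value − price = $80 − $100 = -$20.
Overbidding won the item at a price above value — truthful bidding would have avoided this loss.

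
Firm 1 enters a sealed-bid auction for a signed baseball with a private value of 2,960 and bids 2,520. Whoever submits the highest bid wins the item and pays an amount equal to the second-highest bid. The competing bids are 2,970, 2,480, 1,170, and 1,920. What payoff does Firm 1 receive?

Highest competing bid: 2,970.
Firm 1's bid 2,520 is not the highest, so Firm 1 loses, pays nothing, and earns zero payoff.

Payoff = 0.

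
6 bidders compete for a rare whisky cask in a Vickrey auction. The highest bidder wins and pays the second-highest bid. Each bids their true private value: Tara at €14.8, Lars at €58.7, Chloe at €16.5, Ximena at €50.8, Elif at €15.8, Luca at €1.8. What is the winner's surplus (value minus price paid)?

Ranking the bids: Lars €58.7, then Ximena €50.8, then Chloe €16.5, then Elif €15.8, then Tara €14.8, then Luca €1.8.
Lars wins with the top bid and pays the second-highest, €50.8.
Surplus = €58.7 − €50.8 = €7.9.

€7.9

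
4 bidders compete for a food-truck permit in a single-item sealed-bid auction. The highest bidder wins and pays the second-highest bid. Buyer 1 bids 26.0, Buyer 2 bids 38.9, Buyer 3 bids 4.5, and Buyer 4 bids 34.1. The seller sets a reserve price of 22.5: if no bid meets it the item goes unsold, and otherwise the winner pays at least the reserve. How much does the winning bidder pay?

Bids in descending order: Buyer 2 38.9, then Buyer 4 34.1, then Buyer 1 26.0, then Buyer 3 4.5.
Buyer 2 has the highest bid, so Buyer 2 wins.
The second-highest bid is 34.1, which exceeds the reserve, so that sets the price.

The winner pays 34.1.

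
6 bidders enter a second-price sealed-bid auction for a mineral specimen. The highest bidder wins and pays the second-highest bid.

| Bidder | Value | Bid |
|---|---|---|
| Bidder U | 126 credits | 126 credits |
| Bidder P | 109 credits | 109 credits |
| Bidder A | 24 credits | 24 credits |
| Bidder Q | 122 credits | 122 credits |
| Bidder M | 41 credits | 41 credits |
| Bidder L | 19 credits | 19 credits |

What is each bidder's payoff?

Payoffs: Bidder U 4 credits, Bidder P 0 credits, Bidder A 0 credits, Bidder Q 0 credits, Bidder M 0 credits, Bidder L 0 credits.

Ranking the bids: Bidder U 126 credits, then Bidder Q 122 credits, then Bidder P 109 credits, then Bidder M 41 credits, then Bidder A 24 credits, then Bidder L 19 credits.
Bidder U has the top bid and wins; the price is the second-highest bid, 122 credits.
Bidder U's payoff = 126 credits − 122 credits = 4 credits. All other bidders lose, so their payoff is 0.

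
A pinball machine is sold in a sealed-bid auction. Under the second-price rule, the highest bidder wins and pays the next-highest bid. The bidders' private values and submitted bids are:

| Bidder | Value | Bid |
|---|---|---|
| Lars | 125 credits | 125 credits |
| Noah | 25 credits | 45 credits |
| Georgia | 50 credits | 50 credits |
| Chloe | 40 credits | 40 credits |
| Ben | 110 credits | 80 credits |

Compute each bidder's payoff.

Payoffs: Lars 45 credits, Noah 0 credits, Georgia 0 credits, Chloe 0 credits, Ben 0 credits.

Bids in descending order: Lars 125 credits > Ben 80 credits > Georgia 50 credits > Noah 45 credits > Chloe 40 credits.
Lars has the top bid and wins; the price is the second-highest bid, 80 credits.
Lars's payoff = 125 credits − 80 credits = 45 credits. All other bidders lose, so their payoff is 0.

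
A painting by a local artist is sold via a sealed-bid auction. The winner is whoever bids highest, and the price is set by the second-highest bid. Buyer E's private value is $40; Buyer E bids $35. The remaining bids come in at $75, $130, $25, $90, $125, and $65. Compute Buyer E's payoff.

Highest competing bid: $130.
Buyer E's bid $35 is not the highest, so Buyer E loses, pays nothing, and earns zero payoff.

Payoff = $0.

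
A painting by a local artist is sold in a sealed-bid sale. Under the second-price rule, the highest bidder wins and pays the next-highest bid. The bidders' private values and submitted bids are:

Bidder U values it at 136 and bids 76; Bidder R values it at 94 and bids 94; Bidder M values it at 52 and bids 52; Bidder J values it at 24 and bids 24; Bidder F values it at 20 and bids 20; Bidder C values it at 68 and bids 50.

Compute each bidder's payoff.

Ordered from highest: Bidder R 94, then Bidder U 76, then Bidder M 52, then Bidder C 50, then Bidder J 24, then Bidder F 20.
Bidder R has the top bid and wins; the price is the second-highest bid, 76.
Bidder R's payoff = 94 − 76 = 18. All other bidders lose, so their payoff is 0.

Payoffs: Bidder U 0, Bidder R 18, Bidder M 0, Bidder J 0, Bidder F 0, Bidder C 0.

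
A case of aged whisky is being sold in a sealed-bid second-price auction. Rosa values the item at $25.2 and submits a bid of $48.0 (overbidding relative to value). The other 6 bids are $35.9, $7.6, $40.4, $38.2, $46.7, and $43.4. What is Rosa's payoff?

Rosa's payoff: -$21.5.

Highest competing bid: $46.7.
Rosa's bid $48.0 is the highest overall, so Rosa wins and pays the second-highest bid, $46.7.
Payoff = value − price = $25.2 − $46.7 = -$21.5.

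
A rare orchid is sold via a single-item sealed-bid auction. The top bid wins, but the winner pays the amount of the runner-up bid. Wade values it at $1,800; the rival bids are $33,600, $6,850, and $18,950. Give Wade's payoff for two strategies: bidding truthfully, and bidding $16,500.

Truthful: $0; alternative: $0.

The highest competing bid is $33,600.
Bidding truthfully at $1,800: the top bid is $33,600 (a rival), so Wade loses. Payoff = $0.
Bidding $16,500: the top bid is $33,600 (a rival), so Wade loses. Payoff = $0.
The bid only affects whether you win, not the price — here both bids land on the same side of the top rival bid, so the deviation is payoff-neutral.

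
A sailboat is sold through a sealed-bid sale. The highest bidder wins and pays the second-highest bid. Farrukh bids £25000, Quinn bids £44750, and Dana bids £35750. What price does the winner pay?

Sorted high to low: Quinn £44750, then Dana £35750, then Farrukh £25000.
Quinn has the highest bid, so Quinn wins.
The second-highest bid is £35750, so that is what Quinn pays.

Price paid: £35750.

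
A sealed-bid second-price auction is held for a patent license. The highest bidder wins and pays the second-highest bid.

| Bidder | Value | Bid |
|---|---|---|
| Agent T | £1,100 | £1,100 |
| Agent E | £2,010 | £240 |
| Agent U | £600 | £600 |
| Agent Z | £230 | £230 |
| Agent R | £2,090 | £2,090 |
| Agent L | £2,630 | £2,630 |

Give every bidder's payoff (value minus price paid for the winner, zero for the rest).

Agent T £0, Agent E £0, Agent U £0, Agent Z £0, Agent R £0, Agent L £540.

Ranking the bids: Agent L £2,630 > Agent R £2,090 > Agent T £1,100 > Agent U £600 > Agent E £240 > Agent Z £230.
Agent L has the top bid and wins; the price is the second-highest bid, £2,090.
Agent L's payoff = £2,630 − £2,090 = £540. All other bidders lose, so their payoff is 0.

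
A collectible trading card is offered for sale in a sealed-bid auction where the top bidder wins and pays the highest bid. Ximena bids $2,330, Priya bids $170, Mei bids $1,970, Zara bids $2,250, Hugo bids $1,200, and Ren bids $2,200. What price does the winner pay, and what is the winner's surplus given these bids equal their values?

The winner pays $2,330 for a surplus of $0.

Ordered from highest: Ximena $2,330; Zara $2,250; Ren $2,200; Mei $1,970; Hugo $1,200; Priya $170.
Ximena is the highest bidder, so Ximena wins.
Under the first-price rule, the price is the highest bid: $2,330.
Surplus = $2,330 − $2,330 = $0.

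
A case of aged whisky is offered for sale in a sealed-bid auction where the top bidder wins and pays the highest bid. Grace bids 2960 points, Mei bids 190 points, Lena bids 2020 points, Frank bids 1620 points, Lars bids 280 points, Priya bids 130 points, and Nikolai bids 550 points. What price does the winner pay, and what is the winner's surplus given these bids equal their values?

Ranking the bids: Grace 2960 points > Lena 2020 points > Frank 1620 points > Nikolai 550 points > Lars 280 points > Mei 190 points > Priya 130 points.
Grace is the highest bidder, so Grace wins.
Under the first-price rule, the price is the highest bid: 2960 points.
Surplus = 2960 points − 2960 points = 0 points.

The winner pays 2960 points for a surplus of 0 points.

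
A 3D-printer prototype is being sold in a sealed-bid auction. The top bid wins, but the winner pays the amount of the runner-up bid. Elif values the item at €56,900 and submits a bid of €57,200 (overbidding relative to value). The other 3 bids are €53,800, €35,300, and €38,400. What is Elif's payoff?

Highest competing bid: €53,800.
Elif's bid €57,200 is the highest overall, so Elif wins and pays the second-highest bid, €53,800.
Payoff = value − price = €56,900 − €53,800 = €3,100.

€3,100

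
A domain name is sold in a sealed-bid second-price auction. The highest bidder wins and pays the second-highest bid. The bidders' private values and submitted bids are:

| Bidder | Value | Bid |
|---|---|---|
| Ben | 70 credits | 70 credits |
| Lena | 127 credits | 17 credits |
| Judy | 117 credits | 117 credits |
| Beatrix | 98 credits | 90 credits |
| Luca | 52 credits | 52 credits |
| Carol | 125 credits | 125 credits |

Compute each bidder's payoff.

Bids in descending order: Carol 125 credits, then Judy 117 credits, then Beatrix 90 credits, then Ben 70 credits, then Luca 52 credits, then Lena 17 credits.
Carol has the top bid and wins; the price is the second-highest bid, 117 credits.
Carol's payoff = 125 credits − 117 credits = 8 credits. All other bidders lose, so their payoff is 0.

Ben 0 credits, Lena 0 credits, Judy 0 credits, Beatrix 0 credits, Luca 0 credits, Carol 8 credits.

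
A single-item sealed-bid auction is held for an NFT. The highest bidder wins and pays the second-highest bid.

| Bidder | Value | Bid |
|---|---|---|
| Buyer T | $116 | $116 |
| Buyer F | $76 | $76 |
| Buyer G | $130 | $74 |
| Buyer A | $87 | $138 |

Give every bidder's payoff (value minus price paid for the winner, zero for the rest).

Buyer T $0, Buyer F $0, Buyer G $0, Buyer A -$29.

Sorted high to low: Buyer A $138; Buyer T $116; Buyer F $76; Buyer G $74.
Buyer A has the top bid and wins; the price is the second-highest bid, $116.
Buyer A's payoff = $87 − $116 = -$29. All other bidders lose, so their payoff is 0.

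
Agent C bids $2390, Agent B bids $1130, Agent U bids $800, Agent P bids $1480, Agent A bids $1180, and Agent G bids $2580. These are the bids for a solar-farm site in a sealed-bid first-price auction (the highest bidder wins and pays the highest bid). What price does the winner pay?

The winner pays $2580.

Sorted high to low: Agent G $2580; Agent C $2390; Agent P $1480; Agent A $1180; Agent B $1130; Agent U $800.
Agent G is the highest bidder, so Agent G wins.
Under the first-price rule, the price is the highest bid: $2580.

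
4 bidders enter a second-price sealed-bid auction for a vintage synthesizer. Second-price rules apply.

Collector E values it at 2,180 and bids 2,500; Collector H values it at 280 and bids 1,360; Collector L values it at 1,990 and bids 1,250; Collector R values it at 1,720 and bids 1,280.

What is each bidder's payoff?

Sorted high to low: Collector E 2,500, then Collector H 1,360, then Collector R 1,280, then Collector L 1,250.
Collector E has the top bid and wins; the price is the second-highest bid, 1,360.
Collector E's payoff = 2,180 − 1,360 = 820. All other bidders lose, so their payoff is 0.

Payoffs: Collector E 820, Collector H 0, Collector L 0, Collector R 0.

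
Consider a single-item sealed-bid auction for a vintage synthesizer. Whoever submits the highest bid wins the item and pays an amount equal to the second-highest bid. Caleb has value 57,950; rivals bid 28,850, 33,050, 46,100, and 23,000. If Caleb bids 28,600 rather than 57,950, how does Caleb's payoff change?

-11,850

The highest competing bid is 46,100.
Bidding truthfully at 57,950: Caleb has the top bid, wins, and pays the second-highest bid 46,100. Payoff = 57,950 − 46,100 = 11,850.
Bidding 28,600: the top bid is 46,100 (a rival), so Caleb loses. Payoff = 0.
Change = 0 − 11,850 = -11,850.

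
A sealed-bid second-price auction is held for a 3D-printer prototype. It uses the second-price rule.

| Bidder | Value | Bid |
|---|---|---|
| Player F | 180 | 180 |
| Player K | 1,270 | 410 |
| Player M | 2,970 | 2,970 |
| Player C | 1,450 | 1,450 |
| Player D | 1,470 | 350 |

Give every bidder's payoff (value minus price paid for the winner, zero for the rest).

Payoffs: Player F 0, Player K 0, Player M 1,520, Player C 0, Player D 0.

Ordered from highest: Player M 2,970, then Player C 1,450, then Player K 410, then Player D 350, then Player F 180.
Player M has the top bid and wins; the price is the second-highest bid, 1,450.
Player M's payoff = 2,970 − 1,450 = 1,520. All other bidders lose, so their payoff is 0.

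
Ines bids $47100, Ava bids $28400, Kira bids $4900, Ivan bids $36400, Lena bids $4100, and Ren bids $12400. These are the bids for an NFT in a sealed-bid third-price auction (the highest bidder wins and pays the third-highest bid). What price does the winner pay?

Ordered from highest: Ines $47100, then Ivan $36400, then Ava $28400, then Ren $12400, then Kira $4900, then Lena $4100.
Ines is the highest bidder, so Ines wins.
Under the third-price rule, the price is the third-highest bid: $28400.

$28400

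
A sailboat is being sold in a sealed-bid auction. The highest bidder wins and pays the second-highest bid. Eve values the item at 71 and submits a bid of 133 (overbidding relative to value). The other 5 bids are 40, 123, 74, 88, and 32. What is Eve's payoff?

Highest competing bid: 123.
Eve's bid 133 is the highest overall, so Eve wins and pays the second-highest bid, 123.
Payoff = value − price = 71 − 123 = -52.
Overbidding won the item at a price above value — truthful bidding would have avoided this loss.

Payoff = -52.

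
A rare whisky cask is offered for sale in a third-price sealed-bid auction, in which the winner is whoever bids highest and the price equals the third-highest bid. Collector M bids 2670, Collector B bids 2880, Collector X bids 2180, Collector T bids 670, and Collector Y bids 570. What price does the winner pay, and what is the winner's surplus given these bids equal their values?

The winner pays 2180 for a surplus of 700.

Sorted high to low: Collector B 2880 > Collector M 2670 > Collector X 2180 > Collector T 670 > Collector Y 570.
Collector B is the highest bidder, so Collector B wins.
Under the third-price rule, the price is the third-highest bid: 2180.
Surplus = 2880 − 2180 = 700.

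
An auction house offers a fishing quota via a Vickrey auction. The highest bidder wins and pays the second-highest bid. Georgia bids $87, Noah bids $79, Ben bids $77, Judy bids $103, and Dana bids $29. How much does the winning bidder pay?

Price paid: $87.

Bids in descending order: Judy $103 > Georgia $87 > Noah $79 > Ben $77 > Dana $29.
Judy has the highest bid, so Judy wins.
The second-highest bid is $87, so that is what Judy pays.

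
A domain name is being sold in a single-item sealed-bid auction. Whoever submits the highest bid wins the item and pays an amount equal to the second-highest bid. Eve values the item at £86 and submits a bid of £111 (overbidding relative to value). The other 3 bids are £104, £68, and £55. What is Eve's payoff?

Highest competing bid: £104.
Eve's bid £111 is the highest overall, so Eve wins and pays the second-highest bid, £104.
Payoff = value − price = £86 − £104 = -£18.
Overbidding won the item at a price above value — truthful bidding would have avoided this loss.

Payoff = -£18.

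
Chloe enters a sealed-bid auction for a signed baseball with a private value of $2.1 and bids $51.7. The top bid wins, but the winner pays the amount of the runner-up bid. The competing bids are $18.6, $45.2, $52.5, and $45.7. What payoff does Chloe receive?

Payoff = $0.0.

Highest competing bid: $52.5.
Chloe's bid $51.7 is not the highest, so Chloe loses, pays nothing, and earns zero payoff.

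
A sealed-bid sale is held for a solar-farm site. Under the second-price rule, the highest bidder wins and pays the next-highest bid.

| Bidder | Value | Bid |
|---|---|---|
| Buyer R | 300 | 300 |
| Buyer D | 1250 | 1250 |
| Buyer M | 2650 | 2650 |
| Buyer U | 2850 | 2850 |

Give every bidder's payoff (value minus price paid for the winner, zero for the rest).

Bids in descending order: Buyer U 2850, then Buyer M 2650, then Buyer D 1250, then Buyer R 300.
Buyer U has the top bid and wins; the price is the second-highest bid, 2650.
Buyer U's payoff = 2850 − 2650 = 200. All other bidders lose, so their payoff is 0.

Buyer R 0, Buyer D 0, Buyer M 0, Buyer U 200.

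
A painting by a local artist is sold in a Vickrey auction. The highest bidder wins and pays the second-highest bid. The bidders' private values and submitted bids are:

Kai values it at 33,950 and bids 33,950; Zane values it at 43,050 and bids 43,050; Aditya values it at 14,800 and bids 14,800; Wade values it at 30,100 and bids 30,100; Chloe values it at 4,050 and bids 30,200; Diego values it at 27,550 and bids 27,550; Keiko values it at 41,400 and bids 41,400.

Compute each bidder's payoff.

Kai 0, Zane 1,650, Aditya 0, Wade 0, Chloe 0, Diego 0, Keiko 0.

Sorted high to low: Zane 43,050; Keiko 41,400; Kai 33,950; Chloe 30,200; Wade 30,100; Diego 27,550; Aditya 14,800.
Zane has the top bid and wins; the price is the second-highest bid, 41,400.
Zane's payoff = 43,050 − 41,400 = 1,650. All other bidders lose, so their payoff is 0.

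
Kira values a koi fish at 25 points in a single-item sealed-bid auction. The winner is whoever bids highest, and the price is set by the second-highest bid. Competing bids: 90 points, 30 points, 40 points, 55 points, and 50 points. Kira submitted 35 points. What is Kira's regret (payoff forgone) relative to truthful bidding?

Payoff forgone: 0 points.

The highest competing bid is 90 points.
Bidding truthfully at 25 points: the top bid is 90 points (a rival), so Kira loses. Payoff = 0 points.
Bidding 35 points: the top bid is 90 points (a rival), so Kira loses. Payoff = 0 points.
Regret = truthful payoff − actual payoff = 0 points − 0 points = 0 points.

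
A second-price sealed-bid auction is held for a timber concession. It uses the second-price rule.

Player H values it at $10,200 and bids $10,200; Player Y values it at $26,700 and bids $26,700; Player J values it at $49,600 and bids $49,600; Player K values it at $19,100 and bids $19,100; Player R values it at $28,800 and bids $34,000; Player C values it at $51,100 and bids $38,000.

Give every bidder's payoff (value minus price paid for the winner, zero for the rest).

Player H $0, Player Y $0, Player J $11,600, Player K $0, Player R $0, Player C $0.

Sorted high to low: Player J $49,600 > Player C $38,000 > Player R $34,000 > Player Y $26,700 > Player K $19,100 > Player H $10,200.
Player J has the top bid and wins; the price is the second-highest bid, $38,000.
Player J's payoff = $49,600 − $38,000 = $11,600. All other bidders lose, so their payoff is 0.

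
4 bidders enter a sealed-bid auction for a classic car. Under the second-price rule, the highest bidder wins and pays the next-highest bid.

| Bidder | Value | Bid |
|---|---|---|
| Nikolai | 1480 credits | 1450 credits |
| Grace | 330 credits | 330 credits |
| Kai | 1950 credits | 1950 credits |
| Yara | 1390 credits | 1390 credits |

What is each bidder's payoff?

Nikolai 0 credits, Grace 0 credits, Kai 500 credits, Yara 0 credits.

Sorted high to low: Kai 1950 credits; Nikolai 1450 credits; Yara 1390 credits; Grace 330 credits.
Kai has the top bid and wins; the price is the second-highest bid, 1450 credits.
Kai's payoff = 1950 credits − 1450 credits = 500 credits. All other bidders lose, so their payoff is 0.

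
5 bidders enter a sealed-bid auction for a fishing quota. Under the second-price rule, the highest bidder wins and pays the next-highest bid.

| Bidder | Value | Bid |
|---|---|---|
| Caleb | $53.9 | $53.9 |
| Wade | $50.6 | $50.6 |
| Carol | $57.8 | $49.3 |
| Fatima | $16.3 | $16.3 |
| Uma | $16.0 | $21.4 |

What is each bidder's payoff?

Payoffs: Caleb $3.3, Wade $0.0, Carol $0.0, Fatima $0.0, Uma $0.0.

Ordered from highest: Caleb $53.9; Wade $50.6; Carol $49.3; Uma $21.4; Fatima $16.3.
Caleb has the top bid and wins; the price is the second-highest bid, $50.6.
Caleb's payoff = $53.9 − $50.6 = $3.3. All other bidders lose, so their payoff is 0.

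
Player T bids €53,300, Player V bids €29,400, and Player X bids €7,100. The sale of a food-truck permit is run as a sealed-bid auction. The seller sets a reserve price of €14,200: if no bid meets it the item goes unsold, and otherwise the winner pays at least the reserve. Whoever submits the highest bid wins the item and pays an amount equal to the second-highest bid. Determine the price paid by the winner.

Ranking the bids: Player T €53,300, then Player V €29,400, then Player X €7,100.
Player T has the highest bid, so Player T wins.
The second-highest bid is €29,400, which exceeds the reserve, so that sets the price.

The winner pays €29,400.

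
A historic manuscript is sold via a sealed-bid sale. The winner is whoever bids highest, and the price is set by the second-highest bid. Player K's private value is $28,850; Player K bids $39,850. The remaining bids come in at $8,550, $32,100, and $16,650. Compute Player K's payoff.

Highest competing bid: $32,100.
Player K's bid $39,850 is the highest overall, so Player K wins and pays the second-highest bid, $32,100.
Payoff = value − price = $28,850 − $32,100 = -$3,250.
Overbidding won the item at a price above value — truthful bidding would have avoided this loss.

Payoff = -$3,250.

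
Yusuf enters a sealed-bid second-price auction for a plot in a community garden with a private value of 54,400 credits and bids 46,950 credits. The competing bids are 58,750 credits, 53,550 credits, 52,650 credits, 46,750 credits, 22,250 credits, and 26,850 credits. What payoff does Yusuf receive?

Payoff = 0 credits.

Highest competing bid: 58,750 credits.
Yusuf's bid 46,950 credits is not the highest, so Yusuf loses, pays nothing, and earns zero payoff.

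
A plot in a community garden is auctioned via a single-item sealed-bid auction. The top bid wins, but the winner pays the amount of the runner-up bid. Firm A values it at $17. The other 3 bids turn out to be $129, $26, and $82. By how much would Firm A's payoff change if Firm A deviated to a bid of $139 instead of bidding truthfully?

The highest competing bid is $129.
Bidding truthfully at $17: the top bid is $129 (a rival), so Firm A loses. Payoff = $0.
Bidding $139: Firm A has the top bid, wins, and pays the second-highest bid $129. Payoff = $17 − $129 = -$112.
Change = -$112 − $0 = -$112.

Payoff change: -$112.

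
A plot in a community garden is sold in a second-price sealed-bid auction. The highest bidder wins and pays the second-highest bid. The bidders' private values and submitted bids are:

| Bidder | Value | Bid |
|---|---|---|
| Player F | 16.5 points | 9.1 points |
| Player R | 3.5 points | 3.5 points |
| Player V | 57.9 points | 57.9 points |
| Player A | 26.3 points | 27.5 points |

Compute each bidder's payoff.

Sorted high to low: Player V 57.9 points; Player A 27.5 points; Player F 9.1 points; Player R 3.5 points.
Player V has the top bid and wins; the price is the second-highest bid, 27.5 points.
Player V's payoff = 57.9 points − 27.5 points = 30.4 points. All other bidders lose, so their payoff is 0.

Payoffs: Player F 0.0 points, Player R 0.0 points, Player V 30.4 points, Player A 0.0 points.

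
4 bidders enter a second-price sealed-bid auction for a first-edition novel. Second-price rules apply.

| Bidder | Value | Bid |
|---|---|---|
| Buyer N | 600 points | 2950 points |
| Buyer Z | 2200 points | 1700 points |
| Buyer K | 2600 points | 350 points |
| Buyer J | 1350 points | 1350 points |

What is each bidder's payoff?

Sorted high to low: Buyer N 2950 points > Buyer Z 1700 points > Buyer J 1350 points > Buyer K 350 points.
Buyer N has the top bid and wins; the price is the second-highest bid, 1700 points.
Buyer N's payoff = 600 points − 1700 points = -1100 points. All other bidders lose, so their payoff is 0.

Buyer N -1100 points, Buyer Z 0 points, Buyer K 0 points, Buyer J 0 points.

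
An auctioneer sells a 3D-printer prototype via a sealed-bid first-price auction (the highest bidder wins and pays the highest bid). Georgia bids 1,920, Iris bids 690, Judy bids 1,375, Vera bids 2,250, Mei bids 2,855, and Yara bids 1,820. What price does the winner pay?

Ordered from highest: Mei 2,855, then Vera 2,250, then Georgia 1,920, then Yara 1,820, then Judy 1,375, then Iris 690.
Mei is the highest bidder, so Mei wins.
Under the first-price rule, the price is the highest bid: 2,855.

2,855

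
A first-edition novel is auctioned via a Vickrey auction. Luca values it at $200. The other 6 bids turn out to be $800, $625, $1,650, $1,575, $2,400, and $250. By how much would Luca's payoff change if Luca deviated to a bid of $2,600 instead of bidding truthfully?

Payoff change: -$2,200.

The highest competing bid is $2,400.
Bidding truthfully at $200: the top bid is $2,400 (a rival), so Luca loses. Payoff = $0.
Bidding $2,600: Luca has the top bid, wins, and pays the second-highest bid $2,400. Payoff = $200 − $2,400 = -$2,200.
Change = -$2,200 − $0 = -$2,200.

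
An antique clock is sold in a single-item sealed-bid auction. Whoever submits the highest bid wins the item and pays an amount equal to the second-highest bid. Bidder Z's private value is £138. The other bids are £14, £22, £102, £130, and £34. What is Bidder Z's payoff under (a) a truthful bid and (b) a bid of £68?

Truthful: £8; alternative: £0.

The highest competing bid is £130.
Bidding truthfully at £138: Bidder Z has the top bid, wins, and pays the second-highest bid £130. Payoff = £138 − £130 = £8.
Bidding £68: the top bid is £130 (a rival), so Bidder Z loses. Payoff = £0.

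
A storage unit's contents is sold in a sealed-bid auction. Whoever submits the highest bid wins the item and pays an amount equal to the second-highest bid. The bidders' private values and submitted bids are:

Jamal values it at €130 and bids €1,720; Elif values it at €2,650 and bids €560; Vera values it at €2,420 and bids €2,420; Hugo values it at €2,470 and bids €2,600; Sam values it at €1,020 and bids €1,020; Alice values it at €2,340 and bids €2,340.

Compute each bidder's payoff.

Payoffs: Jamal €0, Elif €0, Vera €0, Hugo €50, Sam €0, Alice €0.

Bids in descending order: Hugo €2,600 > Vera €2,420 > Alice €2,340 > Jamal €1,720 > Sam €1,020 > Elif €560.
Hugo has the top bid and wins; the price is the second-highest bid, €2,420.
Hugo's payoff = €2,470 − €2,420 = €50. All other bidders lose, so their payoff is 0.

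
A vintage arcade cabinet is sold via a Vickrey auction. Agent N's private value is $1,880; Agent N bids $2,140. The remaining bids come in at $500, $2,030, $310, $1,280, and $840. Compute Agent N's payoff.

Highest competing bid: $2,030.
Agent N's bid $2,140 is the highest overall, so Agent N wins and pays the second-highest bid, $2,030.
Payoff = value − price = $1,880 − $2,030 = -$150.
Overbidding won the item at a price above value — truthful bidding would have avoided this loss.

-$150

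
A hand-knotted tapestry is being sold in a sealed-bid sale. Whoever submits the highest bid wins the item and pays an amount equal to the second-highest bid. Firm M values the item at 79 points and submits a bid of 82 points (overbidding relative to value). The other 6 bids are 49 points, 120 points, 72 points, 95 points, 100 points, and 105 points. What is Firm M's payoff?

Highest competing bid: 120 points.
Firm M's bid 82 points is not the highest, so Firm M loses, pays nothing, and earns zero payoff.

0 points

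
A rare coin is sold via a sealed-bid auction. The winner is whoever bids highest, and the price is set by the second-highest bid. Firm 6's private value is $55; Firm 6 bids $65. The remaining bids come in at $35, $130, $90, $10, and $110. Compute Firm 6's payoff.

Highest competing bid: $130.
Firm 6's bid $65 is not the highest, so Firm 6 loses, pays nothing, and earns zero payoff.

$0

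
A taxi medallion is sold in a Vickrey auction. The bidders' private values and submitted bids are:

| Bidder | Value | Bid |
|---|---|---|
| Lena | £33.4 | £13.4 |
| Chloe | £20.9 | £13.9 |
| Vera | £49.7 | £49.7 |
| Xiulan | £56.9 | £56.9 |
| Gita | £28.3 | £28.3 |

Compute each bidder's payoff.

Sorted high to low: Xiulan £56.9; Vera £49.7; Gita £28.3; Chloe £13.9; Lena £13.4.
Xiulan has the top bid and wins; the price is the second-highest bid, £49.7.
Xiulan's payoff = £56.9 − £49.7 = £7.2. All other bidders lose, so their payoff is 0.

Payoffs: Lena £0.0, Chloe £0.0, Vera £0.0, Xiulan £7.2, Gita £0.0.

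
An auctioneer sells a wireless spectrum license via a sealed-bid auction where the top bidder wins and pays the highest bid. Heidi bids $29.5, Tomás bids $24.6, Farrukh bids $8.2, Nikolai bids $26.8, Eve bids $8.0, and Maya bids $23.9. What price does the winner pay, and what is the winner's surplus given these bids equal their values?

Price $29.5; surplus $0.0.

Ranking the bids: Heidi $29.5, then Nikolai $26.8, then Tomás $24.6, then Maya $23.9, then Farrukh $8.2, then Eve $8.0.
Heidi is the highest bidder, so Heidi wins.
Under the first-price rule, the price is the highest bid: $29.5.
Surplus = $29.5 − $29.5 = $0.0.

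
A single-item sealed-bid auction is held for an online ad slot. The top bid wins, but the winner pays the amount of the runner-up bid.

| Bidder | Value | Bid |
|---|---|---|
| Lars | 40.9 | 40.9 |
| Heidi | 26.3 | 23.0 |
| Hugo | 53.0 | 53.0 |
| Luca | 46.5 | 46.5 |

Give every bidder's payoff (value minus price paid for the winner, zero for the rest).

Bids in descending order: Hugo 53.0; Luca 46.5; Lars 40.9; Heidi 23.0.
Hugo has the top bid and wins; the price is the second-highest bid, 46.5.
Hugo's payoff = 53.0 − 46.5 = 6.5. All other bidders lose, so their payoff is 0.

Lars 0.0, Heidi 0.0, Hugo 6.5, Luca 0.0.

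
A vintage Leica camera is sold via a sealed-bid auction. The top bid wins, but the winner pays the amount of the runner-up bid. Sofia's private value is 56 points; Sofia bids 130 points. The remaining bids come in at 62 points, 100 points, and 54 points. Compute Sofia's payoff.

Payoff = -44 points.

Highest competing bid: 100 points.
Sofia's bid 130 points is the highest overall, so Sofia wins and pays the second-highest bid, 100 points.
Payoff = value − price = 56 points − 100 points = -44 points.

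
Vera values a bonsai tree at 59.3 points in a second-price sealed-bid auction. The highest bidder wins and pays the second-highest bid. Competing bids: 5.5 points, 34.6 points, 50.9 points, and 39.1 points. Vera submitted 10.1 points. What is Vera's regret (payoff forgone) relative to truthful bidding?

Regret: 8.4 points.

The highest competing bid is 50.9 points.
Bidding truthfully at 59.3 points: Vera has the top bid, wins, and pays the second-highest bid 50.9 points. Payoff = 59.3 points − 50.9 points = 8.4 points.
Bidding 10.1 points: the top bid is 50.9 points (a rival), so Vera loses. Payoff = 0.0 points.
Regret = truthful payoff − actual payoff = 8.4 points − 0.0 points = 8.4 points.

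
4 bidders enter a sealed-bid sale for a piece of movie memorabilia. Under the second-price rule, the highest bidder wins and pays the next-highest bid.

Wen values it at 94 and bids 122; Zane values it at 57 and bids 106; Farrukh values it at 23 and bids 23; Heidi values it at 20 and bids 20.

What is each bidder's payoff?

Ranking the bids: Wen 122, then Zane 106, then Farrukh 23, then Heidi 20.
Wen has the top bid and wins; the price is the second-highest bid, 106.
Wen's payoff = 94 − 106 = -12. All other bidders lose, so their payoff is 0.

Wen -12, Zane 0, Farrukh 0, Heidi 0.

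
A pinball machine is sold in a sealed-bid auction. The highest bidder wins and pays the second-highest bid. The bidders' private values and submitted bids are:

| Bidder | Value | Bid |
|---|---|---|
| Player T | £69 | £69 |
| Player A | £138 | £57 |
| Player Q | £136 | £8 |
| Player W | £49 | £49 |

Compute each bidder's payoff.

Player T £12, Player A £0, Player Q £0, Player W £0.

Ordered from highest: Player T £69, then Player A £57, then Player W £49, then Player Q £8.
Player T has the top bid and wins; the price is the second-highest bid, £57.
Player T's payoff = £69 − £57 = £12. All other bidders lose, so their payoff is 0.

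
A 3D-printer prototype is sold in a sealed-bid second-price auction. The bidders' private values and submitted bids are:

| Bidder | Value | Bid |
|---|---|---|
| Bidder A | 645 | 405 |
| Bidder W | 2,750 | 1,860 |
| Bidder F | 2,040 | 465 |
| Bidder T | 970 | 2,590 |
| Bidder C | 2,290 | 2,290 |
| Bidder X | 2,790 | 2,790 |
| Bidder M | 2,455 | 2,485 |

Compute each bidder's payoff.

Sorted high to low: Bidder X 2,790 > Bidder T 2,590 > Bidder M 2,485 > Bidder C 2,290 > Bidder W 1,860 > Bidder F 465 > Bidder A 405.
Bidder X has the top bid and wins; the price is the second-highest bid, 2,590.
Bidder X's payoff = 2,790 − 2,590 = 200. All other bidders lose, so their payoff is 0.

Bidder A 0, Bidder W 0, Bidder F 0, Bidder T 0, Bidder C 0, Bidder X 200, Bidder M 0.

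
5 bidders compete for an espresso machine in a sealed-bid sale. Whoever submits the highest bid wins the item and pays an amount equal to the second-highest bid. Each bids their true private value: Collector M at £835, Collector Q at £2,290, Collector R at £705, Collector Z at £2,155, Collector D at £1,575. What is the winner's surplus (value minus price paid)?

Sorted high to low: Collector Q £2,290; Collector Z £2,155; Collector D £1,575; Collector M £835; Collector R £705.
Collector Q wins with the top bid and pays the second-highest, £2,155.
Surplus = £2,290 − £2,155 = £135.

Winner's surplus: £135.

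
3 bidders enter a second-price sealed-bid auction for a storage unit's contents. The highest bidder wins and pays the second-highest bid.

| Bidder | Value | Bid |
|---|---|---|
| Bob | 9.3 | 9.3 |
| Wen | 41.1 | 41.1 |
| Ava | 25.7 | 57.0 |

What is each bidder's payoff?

Bob 0.0, Wen 0.0, Ava -15.4.

Bids in descending order: Ava 57.0, then Wen 41.1, then Bob 9.3.
Ava has the top bid and wins; the price is the second-highest bid, 41.1.
Ava's payoff = 25.7 − 41.1 = -15.4. All other bidders lose, so their payoff is 0.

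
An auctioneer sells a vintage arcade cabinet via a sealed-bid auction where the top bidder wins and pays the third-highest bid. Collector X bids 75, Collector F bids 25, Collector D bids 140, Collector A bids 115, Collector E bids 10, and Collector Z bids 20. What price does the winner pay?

The winner pays 75.

Ranking the bids: Collector D 140; Collector A 115; Collector X 75; Collector F 25; Collector Z 20; Collector E 10.
Collector D is the highest bidder, so Collector D wins.
Under the third-price rule, the price is the third-highest bid: 75.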